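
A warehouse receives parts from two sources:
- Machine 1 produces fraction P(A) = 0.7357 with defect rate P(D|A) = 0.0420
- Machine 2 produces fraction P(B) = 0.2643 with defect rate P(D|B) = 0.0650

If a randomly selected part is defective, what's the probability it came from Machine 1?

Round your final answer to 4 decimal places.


Let A = from Machine 1, D = defective

Given:
- P(A) = 0.7357, P(B) = 0.2643
- P(D|A) = 0.0420, P(D|B) = 0.0650

Step 1: Find P(D)
P(D) = P(D|A)P(A) + P(D|B)P(B)
     = 0.0420 × 0.7357 + 0.0650 × 0.2643
     = 0.03089940 + 0.01717950
     = 0.04807890

Step 2: Apply Bayes' theorem
P(A|D) = P(D|A)P(A) / P(D)
       = 0.03089940 / 0.04807890
       = 0.6427


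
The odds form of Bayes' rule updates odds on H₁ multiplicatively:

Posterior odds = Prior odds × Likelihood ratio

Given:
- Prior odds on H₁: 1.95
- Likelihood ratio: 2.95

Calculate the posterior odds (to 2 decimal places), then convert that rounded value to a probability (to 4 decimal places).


Step 1: Calculate posterior odds
Posterior odds = Prior odds × LR
               = 1.95 × 2.95
               = 5.75

Step 2: Convert to probability
P(H₁|E) = Posterior odds / (1 + Posterior odds)
       = 5.75 / (1 + 5.75)
       = 5.75 / 6.75
       = 0.8519

The evidence increased P(H₁) from 0.6610 to 0.8519.


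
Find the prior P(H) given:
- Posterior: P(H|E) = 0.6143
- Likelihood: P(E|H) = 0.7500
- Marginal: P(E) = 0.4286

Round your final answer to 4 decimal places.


From Bayes' theorem: P(H|E) = P(E|H) × P(H) / P(E)

Rearranging for P(H):
P(H) = P(H|E) × P(E) / P(E|H)
     = 0.6143 × 0.4286 / 0.7500
     = 0.26328898 / 0.7500
     = 0.3511


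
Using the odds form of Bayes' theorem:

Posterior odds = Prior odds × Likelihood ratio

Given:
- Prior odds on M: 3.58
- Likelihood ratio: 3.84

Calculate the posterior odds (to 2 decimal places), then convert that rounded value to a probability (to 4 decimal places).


Step 1: Calculate posterior odds
Posterior odds = Prior odds × LR
               = 3.58 × 3.84
               = 13.75

Step 2: Convert to probability
P(M|E) = Posterior odds / (1 + Posterior odds)
       = 13.75 / (1 + 13.75)
       = 13.75 / 14.75
       = 0.9322

The evidence increased P(M) from 0.7817 to 0.9322.


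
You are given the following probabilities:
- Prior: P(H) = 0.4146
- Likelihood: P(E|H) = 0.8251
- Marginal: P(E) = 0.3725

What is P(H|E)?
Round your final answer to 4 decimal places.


Using Bayes' theorem:

P(H|E) = P(E|H) × P(H) / P(E)
       = 0.8251 × 0.4146 / 0.3725
       = 0.34208646 / 0.3725
       = 0.9184

The evidence strengthens our belief in H.
Prior: 0.4146 → Posterior: 0.9184


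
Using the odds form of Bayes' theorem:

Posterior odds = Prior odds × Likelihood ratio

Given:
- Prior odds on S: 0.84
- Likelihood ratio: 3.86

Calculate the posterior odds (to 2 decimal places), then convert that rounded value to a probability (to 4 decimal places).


Step 1: Calculate posterior odds
Posterior odds = Prior odds × LR
               = 0.84 × 3.86
               = 3.24

Step 2: Convert to probability
P(S|E) = Posterior odds / (1 + Posterior odds)
       = 3.24 / (1 + 3.24)
       = 3.24 / 4.24
       = 0.7642

The evidence increased P(S) from 0.4565 to 0.7642.


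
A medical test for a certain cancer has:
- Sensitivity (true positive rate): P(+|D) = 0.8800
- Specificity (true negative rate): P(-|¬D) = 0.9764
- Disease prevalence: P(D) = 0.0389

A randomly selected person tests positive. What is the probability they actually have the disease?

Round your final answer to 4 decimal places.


Let D = has disease, + = positive test

Given:
- P(D) = 0.0389 (prevalence)
- P(+|D) = 0.8800 (sensitivity)
- P(-|¬D) = 0.9764 (specificity)
- P(+|¬D) = 0.0236 (false positive rate = 1 - specificity)

Step 1: Find P(+)
P(+) = P(+|D)P(D) + P(+|¬D)P(¬D)
     = 0.8800 × 0.0389 + 0.0236 × 0.9611
     = 0.03423200 + 0.02268196
     = 0.05691396

Step 2: Apply Bayes' theorem for P(D|+)
P(D|+) = P(+|D)P(D) / P(+)
       = 0.03423200 / 0.05691396
       = 0.6015


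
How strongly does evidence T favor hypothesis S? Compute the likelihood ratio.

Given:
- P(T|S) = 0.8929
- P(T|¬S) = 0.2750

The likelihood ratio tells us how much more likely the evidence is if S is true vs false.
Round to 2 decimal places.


Likelihood Ratio (LR) = P(T|S) / P(T|¬S)

LR = 0.8929 / 0.2750
   = 3.25

The evidence is 3.25 times more likely if S is true than if S is false.
Because LR exceeds 1, T is evidence for S.


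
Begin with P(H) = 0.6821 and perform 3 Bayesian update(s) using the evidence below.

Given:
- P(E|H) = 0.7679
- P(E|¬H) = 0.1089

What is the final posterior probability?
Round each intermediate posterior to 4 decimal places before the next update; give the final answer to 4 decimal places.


Sequential Bayesian updating:

Initial prior: P(H) = 0.6821

Update 1:
  P(E) = 0.7679 × 0.6821 + 0.1089 × 0.3179 = 0.52378459 + 0.03461931 = 0.55840390
  P(H|E) = 0.52378459 / 0.55840390 = 0.9380

Update 2:
  P(E) = 0.7679 × 0.9380 + 0.1089 × 0.0620 = 0.72029020 + 0.00675180 = 0.72704200
  P(H|E) = 0.72029020 / 0.72704200 = 0.9907

Update 3:
  P(E) = 0.7679 × 0.9907 + 0.1089 × 0.0093 = 0.76075853 + 0.00101277 = 0.76177130
  P(H|E) = 0.76075853 / 0.76177130 = 0.9987

Final posterior: 0.9987


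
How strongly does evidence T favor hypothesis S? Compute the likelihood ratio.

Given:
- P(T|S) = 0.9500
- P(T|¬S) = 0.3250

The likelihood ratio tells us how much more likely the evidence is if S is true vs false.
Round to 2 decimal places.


Likelihood Ratio (LR) = P(T|S) / P(T|¬S)

LR = 0.9500 / 0.3250
   = 2.92

The evidence is 2.92 times more likely if S is true than if S is false.
Since LR > 1, the evidence supports S over ¬S.


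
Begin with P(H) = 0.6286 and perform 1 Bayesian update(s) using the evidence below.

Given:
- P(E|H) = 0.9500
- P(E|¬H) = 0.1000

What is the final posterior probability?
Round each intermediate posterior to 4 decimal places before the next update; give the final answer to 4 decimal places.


Sequential Bayesian updating:

Initial prior: P(H) = 0.6286

Update 1:
  P(E) = 0.9500 × 0.6286 + 0.1000 × 0.3714 = 0.59717000 + 0.03714000 = 0.63431000
  P(H|E) = 0.59717000 / 0.63431000 = 0.9414

Final posterior: 0.9414


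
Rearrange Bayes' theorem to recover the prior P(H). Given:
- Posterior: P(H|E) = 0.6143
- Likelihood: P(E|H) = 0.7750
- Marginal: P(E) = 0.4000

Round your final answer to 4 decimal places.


From Bayes' theorem: P(H|E) = P(E|H) × P(H) / P(E)

Rearranging for P(H):
P(H) = P(H|E) × P(E) / P(E|H)
     = 0.6143 × 0.4000 / 0.7750
     = 0.24572000 / 0.7750
     = 0.3171


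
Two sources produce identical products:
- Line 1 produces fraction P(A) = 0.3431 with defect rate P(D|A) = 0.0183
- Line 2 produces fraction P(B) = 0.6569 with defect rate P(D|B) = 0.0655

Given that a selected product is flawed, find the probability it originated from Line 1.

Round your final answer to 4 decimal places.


Let A = from Line 1, D = flawed

Given:
- P(A) = 0.3431, P(B) = 0.6569
- P(D|A) = 0.0183, P(D|B) = 0.0655

Step 1: Find P(D)
P(D) = P(D|A)P(A) + P(D|B)P(B)
     = 0.0183 × 0.3431 + 0.0655 × 0.6569
     = 0.00627873 + 0.04302695
     = 0.04930568

Step 2: Apply Bayes' theorem
P(A|D) = P(D|A)P(A) / P(D)
       = 0.00627873 / 0.04930568
       = 0.1273


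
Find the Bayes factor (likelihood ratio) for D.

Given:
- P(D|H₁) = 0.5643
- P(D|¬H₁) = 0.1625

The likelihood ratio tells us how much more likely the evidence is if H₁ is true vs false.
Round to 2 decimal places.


Likelihood Ratio (LR) = P(D|H₁) / P(D|¬H₁)

LR = 0.5643 / 0.1625
   = 3.47

The evidence is 3.47 times more likely if H₁ is true than if H₁ is false.
Since LR > 1, the evidence supports H₁ over ¬H₁.


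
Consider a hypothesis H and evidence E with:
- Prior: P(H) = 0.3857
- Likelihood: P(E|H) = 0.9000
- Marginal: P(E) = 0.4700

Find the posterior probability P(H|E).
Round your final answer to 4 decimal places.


Using Bayes' theorem:

P(H|E) = P(E|H) × P(H) / P(E)
       = 0.9000 × 0.3857 / 0.4700
       = 0.34713000 / 0.4700
       = 0.7386

The evidence strengthens our belief in H.
Prior: 0.3857 → Posterior: 0.7386


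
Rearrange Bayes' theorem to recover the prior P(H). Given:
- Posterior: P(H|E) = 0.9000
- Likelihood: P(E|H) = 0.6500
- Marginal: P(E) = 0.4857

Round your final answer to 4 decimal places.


From Bayes' theorem: P(H|E) = P(E|H) × P(H) / P(E)

Rearranging for P(H):
P(H) = P(H|E) × P(E) / P(E|H)
     = 0.9000 × 0.4857 / 0.6500
     = 0.43713000 / 0.6500
     = 0.6725


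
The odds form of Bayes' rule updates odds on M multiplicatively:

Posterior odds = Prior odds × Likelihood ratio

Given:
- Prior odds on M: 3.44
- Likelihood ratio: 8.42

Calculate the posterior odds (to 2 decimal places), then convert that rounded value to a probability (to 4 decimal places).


Step 1: Calculate posterior odds
Posterior odds = Prior odds × LR
               = 3.44 × 8.42
               = 28.96

Step 2: Convert to probability
P(M|E) = Posterior odds / (1 + Posterior odds)
       = 28.96 / (1 + 28.96)
       = 28.96 / 29.96
       = 0.9666

The evidence increased P(M) from 0.7748 to 0.9666.


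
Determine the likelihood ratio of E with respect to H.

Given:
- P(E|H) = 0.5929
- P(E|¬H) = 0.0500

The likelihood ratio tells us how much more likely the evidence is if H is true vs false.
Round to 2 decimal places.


Likelihood Ratio (LR) = P(E|H) / P(E|¬H)

LR = 0.5929 / 0.0500
   = 11.86

The evidence is 11.86 times more likely if H is true than if H is false.
Since LR > 1, the evidence supports H over ¬H.


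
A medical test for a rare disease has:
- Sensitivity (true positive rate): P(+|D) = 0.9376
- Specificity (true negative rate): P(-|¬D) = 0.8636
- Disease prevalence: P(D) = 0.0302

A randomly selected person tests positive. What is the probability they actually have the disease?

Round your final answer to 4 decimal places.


Let D = has disease, + = positive test

Given:
- P(D) = 0.0302 (prevalence)
- P(+|D) = 0.9376 (sensitivity)
- P(-|¬D) = 0.8636 (specificity)
- P(+|¬D) = 0.1364 (false positive rate = 1 - specificity)

Step 1: Find P(+)
P(+) = P(+|D)P(D) + P(+|¬D)P(¬D)
     = 0.9376 × 0.0302 + 0.1364 × 0.9698
     = 0.02831552 + 0.13228072
     = 0.16059624

Step 2: Apply Bayes' theorem for P(D|+)
P(D|+) = P(+|D)P(D) / P(+)
       = 0.02831552 / 0.16059624
       = 0.1763


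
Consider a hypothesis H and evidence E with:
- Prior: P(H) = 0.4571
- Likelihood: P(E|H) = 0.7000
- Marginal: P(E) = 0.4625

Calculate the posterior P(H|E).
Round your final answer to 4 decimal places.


Using Bayes' theorem:

P(H|E) = P(E|H) × P(H) / P(E)
       = 0.7000 × 0.4571 / 0.4625
       = 0.31997000 / 0.4625
       = 0.6918

The evidence strengthens our belief in H.
Prior: 0.4571 → Posterior: 0.6918


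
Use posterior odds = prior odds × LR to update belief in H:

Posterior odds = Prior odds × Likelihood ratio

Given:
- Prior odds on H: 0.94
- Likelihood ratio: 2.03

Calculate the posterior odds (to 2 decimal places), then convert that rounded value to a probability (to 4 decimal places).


Step 1: Calculate posterior odds
Posterior odds = Prior odds × LR
               = 0.94 × 2.03
               = 1.91

Step 2: Convert to probability
P(H|E) = Posterior odds / (1 + Posterior odds)
       = 1.91 / (1 + 1.91)
       = 1.91 / 2.91
       = 0.6564

The evidence increased P(H) from 0.4845 to 0.6564.


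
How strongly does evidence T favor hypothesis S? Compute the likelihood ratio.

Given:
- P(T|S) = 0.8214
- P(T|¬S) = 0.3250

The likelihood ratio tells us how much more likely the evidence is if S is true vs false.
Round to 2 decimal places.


Likelihood Ratio (LR) = P(T|S) / P(T|¬S)

LR = 0.8214 / 0.3250
   = 2.53

The evidence is 2.53 times more likely if S is true than if S is false.
LR > 1, so observing T raises the odds in favor of S.


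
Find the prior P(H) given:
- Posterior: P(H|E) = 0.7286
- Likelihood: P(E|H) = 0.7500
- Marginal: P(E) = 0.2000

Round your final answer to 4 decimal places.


From Bayes' theorem: P(H|E) = P(E|H) × P(H) / P(E)

Rearranging for P(H):
P(H) = P(H|E) × P(E) / P(E|H)
     = 0.7286 × 0.2000 / 0.7500
     = 0.14572000 / 0.7500
     = 0.1943


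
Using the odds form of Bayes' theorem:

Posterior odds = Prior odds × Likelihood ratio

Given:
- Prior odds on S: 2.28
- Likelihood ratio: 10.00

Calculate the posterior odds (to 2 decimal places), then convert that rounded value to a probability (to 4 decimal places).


Step 1: Calculate posterior odds
Posterior odds = Prior odds × LR
               = 2.28 × 10.00
               = 22.80

Step 2: Convert to probability
P(S|E) = Posterior odds / (1 + Posterior odds)
       = 22.80 / (1 + 22.80)
       = 22.80 / 23.80
       = 0.9580

The evidence increased P(S) from 0.6951 to 0.9580.


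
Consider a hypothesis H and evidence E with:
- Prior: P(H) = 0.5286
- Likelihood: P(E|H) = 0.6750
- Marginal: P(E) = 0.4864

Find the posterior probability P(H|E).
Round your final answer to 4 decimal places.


Using Bayes' theorem:

P(H|E) = P(E|H) × P(H) / P(E)
       = 0.6750 × 0.5286 / 0.4864
       = 0.35680500 / 0.4864
       = 0.7336

The evidence strengthens our belief in H.
Prior: 0.5286 → Posterior: 0.7336


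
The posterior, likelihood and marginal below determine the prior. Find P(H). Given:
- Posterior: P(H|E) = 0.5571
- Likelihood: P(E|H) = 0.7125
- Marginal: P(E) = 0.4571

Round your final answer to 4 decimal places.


From Bayes' theorem: P(H|E) = P(E|H) × P(H) / P(E)

Rearranging for P(H):
P(H) = P(H|E) × P(E) / P(E|H)
     = 0.5571 × 0.4571 / 0.7125
     = 0.25465041 / 0.7125
     = 0.3574


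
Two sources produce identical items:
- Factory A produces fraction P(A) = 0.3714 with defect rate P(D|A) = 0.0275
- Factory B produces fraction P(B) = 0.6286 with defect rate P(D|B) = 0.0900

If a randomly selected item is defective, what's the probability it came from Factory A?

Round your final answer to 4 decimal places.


Let A = from Factory A, D = defective

Given:
- P(A) = 0.3714, P(B) = 0.6286
- P(D|A) = 0.0275, P(D|B) = 0.0900

Step 1: Find P(D)
P(D) = P(D|A)P(A) + P(D|B)P(B)
     = 0.0275 × 0.3714 + 0.0900 × 0.6286
     = 0.01021350 + 0.05657400
     = 0.06678750

Step 2: Apply Bayes' theorem
P(A|D) = P(D|A)P(A) / P(D)
       = 0.01021350 / 0.06678750
       = 0.1529


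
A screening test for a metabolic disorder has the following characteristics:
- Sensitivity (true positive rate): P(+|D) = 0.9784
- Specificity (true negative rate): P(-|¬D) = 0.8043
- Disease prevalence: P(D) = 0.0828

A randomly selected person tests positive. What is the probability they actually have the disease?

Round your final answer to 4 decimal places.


Let D = has disease, + = positive test

Given:
- P(D) = 0.0828 (prevalence)
- P(+|D) = 0.9784 (sensitivity)
- P(-|¬D) = 0.8043 (specificity)
- P(+|¬D) = 0.1957 (false positive rate = 1 - specificity)

Step 1: Find P(+)
P(+) = P(+|D)P(D) + P(+|¬D)P(¬D)
     = 0.9784 × 0.0828 + 0.1957 × 0.9172
     = 0.08101152 + 0.17949604
     = 0.26050756

Step 2: Apply Bayes' theorem for P(D|+)
P(D|+) = P(+|D)P(D) / P(+)
       = 0.08101152 / 0.26050756
       = 0.3110


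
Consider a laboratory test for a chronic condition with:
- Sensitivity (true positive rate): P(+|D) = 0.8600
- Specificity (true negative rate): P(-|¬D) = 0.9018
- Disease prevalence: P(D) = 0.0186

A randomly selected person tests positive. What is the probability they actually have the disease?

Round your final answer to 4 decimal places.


Let D = has disease, + = positive test

Given:
- P(D) = 0.0186 (prevalence)
- P(+|D) = 0.8600 (sensitivity)
- P(-|¬D) = 0.9018 (specificity)
- P(+|¬D) = 0.0982 (false positive rate = 1 - specificity)

Step 1: Find P(+)
P(+) = P(+|D)P(D) + P(+|¬D)P(¬D)
     = 0.8600 × 0.0186 + 0.0982 × 0.9814
     = 0.01599600 + 0.09637348
     = 0.11236948

Step 2: Apply Bayes' theorem for P(D|+)
P(D|+) = P(+|D)P(D) / P(+)
       = 0.01599600 / 0.11236948
       = 0.1424


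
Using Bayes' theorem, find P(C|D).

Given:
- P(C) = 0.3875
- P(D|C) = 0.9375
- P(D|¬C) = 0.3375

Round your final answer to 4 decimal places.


Bayes' theorem: P(C|D) = P(D|C) × P(C) / P(D)

Step 1: Calculate P(D) using law of total probability
P(D) = P(D|C)P(C) + P(D|¬C)P(¬C)
     = 0.9375 × 0.3875 + 0.3375 × 0.6125
     = 0.36328125 + 0.20671875
     = 0.57000000

Step 2: Apply Bayes' theorem
P(C|D) = P(D|C) × P(C) / P(D)
       = 0.36328125 / 0.57000000
       = 0.6373


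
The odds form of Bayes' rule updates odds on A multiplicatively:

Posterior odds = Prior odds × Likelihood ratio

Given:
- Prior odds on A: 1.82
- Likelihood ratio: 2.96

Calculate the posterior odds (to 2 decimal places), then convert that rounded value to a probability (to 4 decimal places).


Step 1: Calculate posterior odds
Posterior odds = Prior odds × LR
               = 1.82 × 2.96
               = 5.39

Step 2: Convert to probability
P(A|E) = Posterior odds / (1 + Posterior odds)
       = 5.39 / (1 + 5.39)
       = 5.39 / 6.39
       = 0.8435

The evidence increased P(A) from 0.6454 to 0.8435.


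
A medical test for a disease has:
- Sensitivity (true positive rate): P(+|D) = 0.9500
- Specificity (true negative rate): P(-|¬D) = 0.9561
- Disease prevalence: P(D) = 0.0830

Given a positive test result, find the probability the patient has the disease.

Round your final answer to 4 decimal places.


Let D = has disease, + = positive test

Given:
- P(D) = 0.0830 (prevalence)
- P(+|D) = 0.9500 (sensitivity)
- P(-|¬D) = 0.9561 (specificity)
- P(+|¬D) = 0.0439 (false positive rate = 1 - specificity)

Step 1: Find P(+)
P(+) = P(+|D)P(D) + P(+|¬D)P(¬D)
     = 0.9500 × 0.0830 + 0.0439 × 0.9170
     = 0.07885000 + 0.04025630
     = 0.11910630

Step 2: Apply Bayes' theorem for P(D|+)
P(D|+) = P(+|D)P(D) / P(+)
       = 0.07885000 / 0.11910630
       = 0.6620


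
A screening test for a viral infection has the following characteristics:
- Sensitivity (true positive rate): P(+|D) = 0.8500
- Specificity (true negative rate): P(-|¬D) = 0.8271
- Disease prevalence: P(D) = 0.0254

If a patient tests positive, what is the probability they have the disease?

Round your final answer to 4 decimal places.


Let D = has disease, + = positive test

Given:
- P(D) = 0.0254 (prevalence)
- P(+|D) = 0.8500 (sensitivity)
- P(-|¬D) = 0.8271 (specificity)
- P(+|¬D) = 0.1729 (false positive rate = 1 - specificity)

Step 1: Find P(+)
P(+) = P(+|D)P(D) + P(+|¬D)P(¬D)
     = 0.8500 × 0.0254 + 0.1729 × 0.9746
     = 0.02159000 + 0.16850834
     = 0.19009834

Step 2: Apply Bayes' theorem for P(D|+)
P(D|+) = P(+|D)P(D) / P(+)
       = 0.02159000 / 0.19009834
       = 0.1136


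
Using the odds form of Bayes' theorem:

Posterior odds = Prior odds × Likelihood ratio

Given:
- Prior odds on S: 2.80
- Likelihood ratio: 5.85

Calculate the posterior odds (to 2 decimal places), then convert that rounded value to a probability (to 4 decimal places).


Step 1: Calculate posterior odds
Posterior odds = Prior odds × LR
               = 2.80 × 5.85
               = 16.38

Step 2: Convert to probability
P(S|E) = Posterior odds / (1 + Posterior odds)
       = 16.38 / (1 + 16.38)
       = 16.38 / 17.38
       = 0.9425

The evidence increased P(S) from 0.7368 to 0.9425.


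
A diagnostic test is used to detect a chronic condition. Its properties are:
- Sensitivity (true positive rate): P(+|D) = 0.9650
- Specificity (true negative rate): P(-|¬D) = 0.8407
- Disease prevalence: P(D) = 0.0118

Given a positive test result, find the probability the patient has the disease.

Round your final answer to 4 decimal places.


Let D = has disease, + = positive test

Given:
- P(D) = 0.0118 (prevalence)
- P(+|D) = 0.9650 (sensitivity)
- P(-|¬D) = 0.8407 (specificity)
- P(+|¬D) = 0.1593 (false positive rate = 1 - specificity)

Step 1: Find P(+)
P(+) = P(+|D)P(D) + P(+|¬D)P(¬D)
     = 0.9650 × 0.0118 + 0.1593 × 0.9882
     = 0.01138700 + 0.15742026
     = 0.16880726

Step 2: Apply Bayes' theorem for P(D|+)
P(D|+) = P(+|D)P(D) / P(+)
       = 0.01138700 / 0.16880726
       = 0.0675


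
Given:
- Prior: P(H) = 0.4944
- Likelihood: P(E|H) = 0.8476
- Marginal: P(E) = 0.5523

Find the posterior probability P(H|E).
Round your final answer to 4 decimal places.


Using Bayes' theorem:

P(H|E) = P(E|H) × P(H) / P(E)
       = 0.8476 × 0.4944 / 0.5523
       = 0.41905344 / 0.5523
       = 0.7587

The evidence strengthens our belief in H.
Prior: 0.4944 → Posterior: 0.7587


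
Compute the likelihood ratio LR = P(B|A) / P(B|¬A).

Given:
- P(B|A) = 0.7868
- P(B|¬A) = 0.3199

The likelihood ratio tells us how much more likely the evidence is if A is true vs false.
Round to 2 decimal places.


Likelihood Ratio (LR) = P(B|A) / P(B|¬A)

LR = 0.7868 / 0.3199
   = 2.46

The evidence is 2.46 times more likely if A is true than if A is false.
LR > 1, so observing B raises the odds in favor of A.


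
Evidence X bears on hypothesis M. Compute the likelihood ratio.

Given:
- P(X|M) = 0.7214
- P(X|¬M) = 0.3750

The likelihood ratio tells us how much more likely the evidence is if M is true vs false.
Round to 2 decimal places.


Likelihood Ratio (LR) = P(X|M) / P(X|¬M)

LR = 0.7214 / 0.3750
   = 1.92

The evidence is 1.92 times more likely if M is true than if M is false.
LR > 1, so observing X raises the odds in favor of M.


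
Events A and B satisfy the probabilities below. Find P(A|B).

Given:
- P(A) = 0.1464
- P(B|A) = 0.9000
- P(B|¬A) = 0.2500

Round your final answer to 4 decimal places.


Bayes' theorem: P(A|B) = P(B|A) × P(A) / P(B)

Step 1: Calculate P(B) using law of total probability
P(B) = P(B|A)P(A) + P(B|¬A)P(¬A)
     = 0.9000 × 0.1464 + 0.2500 × 0.8536
     = 0.13176000 + 0.21340000
     = 0.34516000

Step 2: Apply Bayes' theorem
P(A|B) = P(B|A) × P(A) / P(B)
       = 0.13176000 / 0.34516000
       = 0.3817


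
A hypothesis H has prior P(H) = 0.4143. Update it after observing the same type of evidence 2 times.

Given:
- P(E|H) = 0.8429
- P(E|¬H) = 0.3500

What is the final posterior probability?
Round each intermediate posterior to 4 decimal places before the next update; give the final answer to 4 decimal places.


Sequential Bayesian updating:

Initial prior: P(H) = 0.4143

Update 1:
  P(E) = 0.8429 × 0.4143 + 0.3500 × 0.5857 = 0.34921347 + 0.20499500 = 0.55420847
  P(H|E) = 0.34921347 / 0.55420847 = 0.6301

Update 2:
  P(E) = 0.8429 × 0.6301 + 0.3500 × 0.3699 = 0.53111129 + 0.12946500 = 0.66057629
  P(H|E) = 0.53111129 / 0.66057629 = 0.8040

Final posterior: 0.8040


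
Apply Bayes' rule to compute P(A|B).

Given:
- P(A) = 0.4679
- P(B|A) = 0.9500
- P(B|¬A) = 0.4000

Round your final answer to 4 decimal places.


Bayes' theorem: P(A|B) = P(B|A) × P(A) / P(B)

Step 1: Calculate P(B) using law of total probability
P(B) = P(B|A)P(A) + P(B|¬A)P(¬A)
     = 0.9500 × 0.4679 + 0.4000 × 0.5321
     = 0.44450500 + 0.21284000
     = 0.65734500

Step 2: Apply Bayes' theorem
P(A|B) = P(B|A) × P(A) / P(B)
       = 0.44450500 / 0.65734500
       = 0.6762


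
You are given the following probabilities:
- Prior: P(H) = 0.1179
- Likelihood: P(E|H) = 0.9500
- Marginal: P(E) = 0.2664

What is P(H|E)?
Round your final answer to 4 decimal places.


Using Bayes' theorem:

P(H|E) = P(E|H) × P(H) / P(E)
       = 0.9500 × 0.1179 / 0.2664
       = 0.11200500 / 0.2664
       = 0.4204

The evidence strengthens our belief in H.
Prior: 0.1179 → Posterior: 0.4204


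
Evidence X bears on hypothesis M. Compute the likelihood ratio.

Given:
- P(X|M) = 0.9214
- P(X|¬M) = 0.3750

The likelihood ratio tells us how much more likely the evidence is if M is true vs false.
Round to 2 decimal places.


Likelihood Ratio (LR) = P(X|M) / P(X|¬M)

LR = 0.9214 / 0.3750
   = 2.46

The evidence is 2.46 times more likely if M is true than if M is false.
LR > 1, so observing X raises the odds in favor of M.


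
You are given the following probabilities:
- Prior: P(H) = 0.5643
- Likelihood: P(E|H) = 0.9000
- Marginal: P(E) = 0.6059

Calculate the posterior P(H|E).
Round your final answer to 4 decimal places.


Using Bayes' theorem:

P(H|E) = P(E|H) × P(H) / P(E)
       = 0.9000 × 0.5643 / 0.6059
       = 0.50787000 / 0.6059
       = 0.8382

The evidence strengthens our belief in H.
Prior: 0.5643 → Posterior: 0.8382


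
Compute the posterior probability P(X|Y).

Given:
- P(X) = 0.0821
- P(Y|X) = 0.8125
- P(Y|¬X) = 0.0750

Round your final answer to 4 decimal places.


Bayes' theorem: P(X|Y) = P(Y|X) × P(X) / P(Y)

Step 1: Calculate P(Y) using law of total probability
P(Y) = P(Y|X)P(X) + P(Y|¬X)P(¬X)
     = 0.8125 × 0.0821 + 0.0750 × 0.9179
     = 0.06670625 + 0.06884250
     = 0.13554875

Step 2: Apply Bayes' theorem
P(X|Y) = P(Y|X) × P(X) / P(Y)
       = 0.06670625 / 0.13554875
       = 0.4921


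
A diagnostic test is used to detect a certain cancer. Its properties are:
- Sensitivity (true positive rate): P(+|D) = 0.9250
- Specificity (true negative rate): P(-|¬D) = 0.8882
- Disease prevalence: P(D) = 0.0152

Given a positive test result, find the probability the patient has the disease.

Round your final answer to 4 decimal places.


Let D = has disease, + = positive test

Given:
- P(D) = 0.0152 (prevalence)
- P(+|D) = 0.9250 (sensitivity)
- P(-|¬D) = 0.8882 (specificity)
- P(+|¬D) = 0.1118 (false positive rate = 1 - specificity)

Step 1: Find P(+)
P(+) = P(+|D)P(D) + P(+|¬D)P(¬D)
     = 0.9250 × 0.0152 + 0.1118 × 0.9848
     = 0.01406000 + 0.11010064
     = 0.12416064

Step 2: Apply Bayes' theorem for P(D|+)
P(D|+) = P(+|D)P(D) / P(+)
       = 0.01406000 / 0.12416064
       = 0.1132


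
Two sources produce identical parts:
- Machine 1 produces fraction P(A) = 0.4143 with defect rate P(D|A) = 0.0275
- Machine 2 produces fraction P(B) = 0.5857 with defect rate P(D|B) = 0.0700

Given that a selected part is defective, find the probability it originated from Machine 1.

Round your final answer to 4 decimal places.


Let A = from Machine 1, D = defective

Given:
- P(A) = 0.4143, P(B) = 0.5857
- P(D|A) = 0.0275, P(D|B) = 0.0700

Step 1: Find P(D)
P(D) = P(D|A)P(A) + P(D|B)P(B)
     = 0.0275 × 0.4143 + 0.0700 × 0.5857
     = 0.01139325 + 0.04099900
     = 0.05239225

Step 2: Apply Bayes' theorem
P(A|D) = P(D|A)P(A) / P(D)
       = 0.01139325 / 0.05239225
       = 0.2175


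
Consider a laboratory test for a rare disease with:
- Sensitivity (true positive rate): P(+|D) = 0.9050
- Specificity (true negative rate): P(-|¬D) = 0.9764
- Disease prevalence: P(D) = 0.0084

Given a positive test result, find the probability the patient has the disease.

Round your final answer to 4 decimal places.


Let D = has disease, + = positive test

Given:
- P(D) = 0.0084 (prevalence)
- P(+|D) = 0.9050 (sensitivity)
- P(-|¬D) = 0.9764 (specificity)
- P(+|¬D) = 0.0236 (false positive rate = 1 - specificity)

Step 1: Find P(+)
P(+) = P(+|D)P(D) + P(+|¬D)P(¬D)
     = 0.9050 × 0.0084 + 0.0236 × 0.9916
     = 0.00760200 + 0.02340176
     = 0.03100376

Step 2: Apply Bayes' theorem for P(D|+)
P(D|+) = P(+|D)P(D) / P(+)
       = 0.00760200 / 0.03100376
       = 0.2452


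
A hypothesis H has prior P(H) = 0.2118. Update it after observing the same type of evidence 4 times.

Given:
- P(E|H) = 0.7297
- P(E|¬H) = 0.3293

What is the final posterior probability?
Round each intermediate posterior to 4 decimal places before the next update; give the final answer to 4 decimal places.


Sequential Bayesian updating:

Initial prior: P(H) = 0.2118

Update 1:
  P(E) = 0.7297 × 0.2118 + 0.3293 × 0.7882 = 0.15455046 + 0.25955426 = 0.41410472
  P(H|E) = 0.15455046 / 0.41410472 = 0.3732

Update 2:
  P(E) = 0.7297 × 0.3732 + 0.3293 × 0.6268 = 0.27232404 + 0.20640524 = 0.47872928
  P(H|E) = 0.27232404 / 0.47872928 = 0.5688

Update 3:
  P(E) = 0.7297 × 0.5688 + 0.3293 × 0.4312 = 0.41505336 + 0.14199416 = 0.55704752
  P(H|E) = 0.41505336 / 0.55704752 = 0.7451

Update 4:
  P(E) = 0.7297 × 0.7451 + 0.3293 × 0.2549 = 0.54369947 + 0.08393857 = 0.62763804
  P(H|E) = 0.54369947 / 0.62763804 = 0.8663

Final posterior: 0.8663


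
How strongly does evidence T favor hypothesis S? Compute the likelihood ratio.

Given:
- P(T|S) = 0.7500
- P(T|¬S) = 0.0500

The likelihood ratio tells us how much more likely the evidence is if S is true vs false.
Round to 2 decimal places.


Likelihood Ratio (LR) = P(T|S) / P(T|¬S)

LR = 0.7500 / 0.0500
   = 15.00

The evidence is 15.00 times more likely if S is true than if S is false.
Since LR > 1, the evidence supports S over ¬S.


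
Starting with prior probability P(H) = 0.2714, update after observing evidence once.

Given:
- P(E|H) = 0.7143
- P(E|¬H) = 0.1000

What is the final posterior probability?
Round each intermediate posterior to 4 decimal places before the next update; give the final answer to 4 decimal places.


Sequential Bayesian updating:

Initial prior: P(H) = 0.2714

Update 1:
  P(E) = 0.7143 × 0.2714 + 0.1000 × 0.7286 = 0.19386102 + 0.07286000 = 0.26672102
  P(H|E) = 0.19386102 / 0.26672102 = 0.7268

Final posterior: 0.7268


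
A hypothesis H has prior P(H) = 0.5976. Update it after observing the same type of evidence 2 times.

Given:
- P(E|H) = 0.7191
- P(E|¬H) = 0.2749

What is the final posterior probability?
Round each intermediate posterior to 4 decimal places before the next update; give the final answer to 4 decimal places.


Sequential Bayesian updating:

Initial prior: P(H) = 0.5976

Update 1:
  P(E) = 0.7191 × 0.5976 + 0.2749 × 0.4024 = 0.42973416 + 0.11061976 = 0.54035392
  P(H|E) = 0.42973416 / 0.54035392 = 0.7953

Update 2:
  P(E) = 0.7191 × 0.7953 + 0.2749 × 0.2047 = 0.57190023 + 0.05627203 = 0.62817226
  P(H|E) = 0.57190023 / 0.62817226 = 0.9104

Final posterior: 0.9104


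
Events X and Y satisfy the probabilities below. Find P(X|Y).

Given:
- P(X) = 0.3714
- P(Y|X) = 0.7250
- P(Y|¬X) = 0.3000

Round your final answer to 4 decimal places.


Bayes' theorem: P(X|Y) = P(Y|X) × P(X) / P(Y)

Step 1: Calculate P(Y) using law of total probability
P(Y) = P(Y|X)P(X) + P(Y|¬X)P(¬X)
     = 0.7250 × 0.3714 + 0.3000 × 0.6286
     = 0.26926500 + 0.18858000
     = 0.45784500

Step 2: Apply Bayes' theorem
P(X|Y) = P(Y|X) × P(X) / P(Y)
       = 0.26926500 / 0.45784500
       = 0.5881


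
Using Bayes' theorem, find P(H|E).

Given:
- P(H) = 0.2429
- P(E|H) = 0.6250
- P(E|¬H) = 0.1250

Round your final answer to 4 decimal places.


Bayes' theorem: P(H|E) = P(E|H) × P(H) / P(E)

Step 1: Calculate P(E) using law of total probability
P(E) = P(E|H)P(H) + P(E|¬H)P(¬H)
     = 0.6250 × 0.2429 + 0.1250 × 0.7571
     = 0.15181250 + 0.09463750
     = 0.24645000

Step 2: Apply Bayes' theorem
P(H|E) = P(E|H) × P(H) / P(E)
       = 0.15181250 / 0.24645000
       = 0.6160


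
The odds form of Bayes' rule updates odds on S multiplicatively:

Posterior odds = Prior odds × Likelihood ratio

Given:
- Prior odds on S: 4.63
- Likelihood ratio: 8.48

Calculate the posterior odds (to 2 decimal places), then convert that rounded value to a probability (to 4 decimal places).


Step 1: Calculate posterior odds
Posterior odds = Prior odds × LR
               = 4.63 × 8.48
               = 39.26

Step 2: Convert to probability
P(S|E) = Posterior odds / (1 + Posterior odds)
       = 39.26 / (1 + 39.26)
       = 39.26 / 40.26
       = 0.9752

The evidence increased P(S) from 0.8224 to 0.9752.


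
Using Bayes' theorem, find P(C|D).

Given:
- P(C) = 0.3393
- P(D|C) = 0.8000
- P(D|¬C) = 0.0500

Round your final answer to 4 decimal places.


Bayes' theorem: P(C|D) = P(D|C) × P(C) / P(D)

Step 1: Calculate P(D) using law of total probability
P(D) = P(D|C)P(C) + P(D|¬C)P(¬C)
     = 0.8000 × 0.3393 + 0.0500 × 0.6607
     = 0.27144000 + 0.03303500
     = 0.30447500

Step 2: Apply Bayes' theorem
P(C|D) = P(D|C) × P(C) / P(D)
       = 0.27144000 / 0.30447500
       = 0.8915


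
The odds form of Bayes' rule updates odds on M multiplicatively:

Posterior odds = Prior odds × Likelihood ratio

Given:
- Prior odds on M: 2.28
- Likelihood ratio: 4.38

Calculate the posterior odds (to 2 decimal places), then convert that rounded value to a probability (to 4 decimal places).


Step 1: Calculate posterior odds
Posterior odds = Prior odds × LR
               = 2.28 × 4.38
               = 9.99

Step 2: Convert to probability
P(M|E) = Posterior odds / (1 + Posterior odds)
       = 9.99 / (1 + 9.99)
       = 9.99 / 10.99
       = 0.9090

The evidence increased P(M) from 0.6951 to 0.9090.


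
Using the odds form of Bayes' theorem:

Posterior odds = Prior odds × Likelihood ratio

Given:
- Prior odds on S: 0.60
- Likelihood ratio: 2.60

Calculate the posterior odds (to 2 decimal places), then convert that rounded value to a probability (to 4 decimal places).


Step 1: Calculate posterior odds
Posterior odds = Prior odds × LR
               = 0.60 × 2.60
               = 1.56

Step 2: Convert to probability
P(S|E) = Posterior odds / (1 + Posterior odds)
       = 1.56 / (1 + 1.56)
       = 1.56 / 2.56
       = 0.6094

The evidence increased P(S) from 0.3750 to 0.6094.


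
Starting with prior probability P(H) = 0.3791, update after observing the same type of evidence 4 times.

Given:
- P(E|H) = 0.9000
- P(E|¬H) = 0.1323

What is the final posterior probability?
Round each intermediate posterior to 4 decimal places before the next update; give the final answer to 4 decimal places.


Sequential Bayesian updating:

Initial prior: P(H) = 0.3791

Update 1:
  P(E) = 0.9000 × 0.3791 + 0.1323 × 0.6209 = 0.34119000 + 0.08214507 = 0.42333507
  P(H|E) = 0.34119000 / 0.42333507 = 0.8060

Update 2:
  P(E) = 0.9000 × 0.8060 + 0.1323 × 0.1940 = 0.72540000 + 0.02566620 = 0.75106620
  P(H|E) = 0.72540000 / 0.75106620 = 0.9658

Update 3:
  P(E) = 0.9000 × 0.9658 + 0.1323 × 0.0342 = 0.86922000 + 0.00452466 = 0.87374466
  P(H|E) = 0.86922000 / 0.87374466 = 0.9948

Update 4:
  P(E) = 0.9000 × 0.9948 + 0.1323 × 0.0052 = 0.89532000 + 0.00068796 = 0.89600796
  P(H|E) = 0.89532000 / 0.89600796 = 0.9992

Final posterior: 0.9992


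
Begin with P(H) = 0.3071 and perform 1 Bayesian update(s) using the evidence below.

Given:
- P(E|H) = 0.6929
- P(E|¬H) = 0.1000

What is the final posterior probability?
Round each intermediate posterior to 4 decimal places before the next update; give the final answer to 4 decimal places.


Sequential Bayesian updating:

Initial prior: P(H) = 0.3071

Update 1:
  P(E) = 0.6929 × 0.3071 + 0.1000 × 0.6929 = 0.21278959 + 0.06929000 = 0.28207959
  P(H|E) = 0.21278959 / 0.28207959 = 0.7544

Final posterior: 0.7544


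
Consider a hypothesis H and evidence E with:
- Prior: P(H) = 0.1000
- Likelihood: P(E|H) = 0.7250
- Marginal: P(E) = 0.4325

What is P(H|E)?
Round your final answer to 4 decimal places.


Using Bayes' theorem:

P(H|E) = P(E|H) × P(H) / P(E)
       = 0.7250 × 0.1000 / 0.4325
       = 0.07250000 / 0.4325
       = 0.1676

The evidence strengthens our belief in H.
Prior: 0.1000 → Posterior: 0.1676


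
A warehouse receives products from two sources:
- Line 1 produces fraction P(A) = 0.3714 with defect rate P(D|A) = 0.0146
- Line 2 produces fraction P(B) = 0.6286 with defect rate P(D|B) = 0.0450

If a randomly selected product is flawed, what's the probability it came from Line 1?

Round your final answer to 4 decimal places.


Let A = from Line 1, D = flawed

Given:
- P(A) = 0.3714, P(B) = 0.6286
- P(D|A) = 0.0146, P(D|B) = 0.0450

Step 1: Find P(D)
P(D) = P(D|A)P(A) + P(D|B)P(B)
     = 0.0146 × 0.3714 + 0.0450 × 0.6286
     = 0.00542244 + 0.02828700
     = 0.03370944

Step 2: Apply Bayes' theorem
P(A|D) = P(D|A)P(A) / P(D)
       = 0.00542244 / 0.03370944
       = 0.1609


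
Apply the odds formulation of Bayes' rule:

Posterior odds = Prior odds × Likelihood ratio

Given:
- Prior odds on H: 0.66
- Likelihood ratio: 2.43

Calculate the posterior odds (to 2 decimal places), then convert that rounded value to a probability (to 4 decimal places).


Step 1: Calculate posterior odds
Posterior odds = Prior odds × LR
               = 0.66 × 2.43
               = 1.60

Step 2: Convert to probability
P(H|E) = Posterior odds / (1 + Posterior odds)
       = 1.60 / (1 + 1.60)
       = 1.60 / 2.60
       = 0.6154

The evidence increased P(H) from 0.3976 to 0.6154.


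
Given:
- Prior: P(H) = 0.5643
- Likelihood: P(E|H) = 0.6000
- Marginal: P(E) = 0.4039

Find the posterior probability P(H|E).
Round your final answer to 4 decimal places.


Using Bayes' theorem:

P(H|E) = P(E|H) × P(H) / P(E)
       = 0.6000 × 0.5643 / 0.4039
       = 0.33858000 / 0.4039
       = 0.8383

The evidence strengthens our belief in H.
Prior: 0.5643 → Posterior: 0.8383


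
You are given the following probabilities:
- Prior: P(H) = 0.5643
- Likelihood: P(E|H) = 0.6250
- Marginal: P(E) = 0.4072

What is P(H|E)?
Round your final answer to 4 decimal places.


Using Bayes' theorem:

P(H|E) = P(E|H) × P(H) / P(E)
       = 0.6250 × 0.5643 / 0.4072
       = 0.35268750 / 0.4072
       = 0.8661

The evidence strengthens our belief in H.
Prior: 0.5643 → Posterior: 0.8661


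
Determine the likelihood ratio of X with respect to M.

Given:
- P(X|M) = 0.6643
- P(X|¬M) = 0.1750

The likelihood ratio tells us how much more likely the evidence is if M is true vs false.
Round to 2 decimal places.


Likelihood Ratio (LR) = P(X|M) / P(X|¬M)

LR = 0.6643 / 0.1750
   = 3.80

The evidence is 3.80 times more likely if M is true than if M is false.
Because LR exceeds 1, X is evidence for M.


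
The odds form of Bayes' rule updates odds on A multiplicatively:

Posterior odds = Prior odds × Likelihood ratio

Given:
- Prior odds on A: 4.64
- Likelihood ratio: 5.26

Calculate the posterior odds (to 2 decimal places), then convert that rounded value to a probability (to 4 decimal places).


Step 1: Calculate posterior odds
Posterior odds = Prior odds × LR
               = 4.64 × 5.26
               = 24.41

Step 2: Convert to probability
P(A|E) = Posterior odds / (1 + Posterior odds)
       = 24.41 / (1 + 24.41)
       = 24.41 / 25.41
       = 0.9606

The evidence increased P(A) from 0.8227 to 0.9606.


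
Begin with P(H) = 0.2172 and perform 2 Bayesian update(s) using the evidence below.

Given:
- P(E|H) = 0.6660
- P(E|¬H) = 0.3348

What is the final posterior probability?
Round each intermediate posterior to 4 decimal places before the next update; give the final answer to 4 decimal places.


Sequential Bayesian updating:

Initial prior: P(H) = 0.2172

Update 1:
  P(E) = 0.6660 × 0.2172 + 0.3348 × 0.7828 = 0.14465520 + 0.26208144 = 0.40673664
  P(H|E) = 0.14465520 / 0.40673664 = 0.3556

Update 2:
  P(E) = 0.6660 × 0.3556 + 0.3348 × 0.6444 = 0.23682960 + 0.21574512 = 0.45257472
  P(H|E) = 0.23682960 / 0.45257472 = 0.5233

Final posterior: 0.5233


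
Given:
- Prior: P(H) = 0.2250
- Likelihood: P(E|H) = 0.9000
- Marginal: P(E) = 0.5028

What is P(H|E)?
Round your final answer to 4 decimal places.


Using Bayes' theorem:

P(H|E) = P(E|H) × P(H) / P(E)
       = 0.9000 × 0.2250 / 0.5028
       = 0.20250000 / 0.5028
       = 0.4027

The evidence strengthens our belief in H.
Prior: 0.2250 → Posterior: 0.4027


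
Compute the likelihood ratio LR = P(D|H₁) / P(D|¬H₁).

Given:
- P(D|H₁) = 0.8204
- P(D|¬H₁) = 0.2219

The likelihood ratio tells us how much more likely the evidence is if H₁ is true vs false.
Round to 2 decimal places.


Likelihood Ratio (LR) = P(D|H₁) / P(D|¬H₁)

LR = 0.8204 / 0.2219
   = 3.70

The evidence is 3.70 times more likely if H₁ is true than if H₁ is false.
Since LR > 1, the evidence supports H₁ over ¬H₁.


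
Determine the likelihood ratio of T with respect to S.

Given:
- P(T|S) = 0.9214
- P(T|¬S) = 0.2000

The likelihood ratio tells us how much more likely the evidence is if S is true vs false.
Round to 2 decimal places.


Likelihood Ratio (LR) = P(T|S) / P(T|¬S)

LR = 0.9214 / 0.2000
   = 4.61

The evidence is 4.61 times more likely if S is true than if S is false.
LR > 1, so observing T raises the odds in favor of S.


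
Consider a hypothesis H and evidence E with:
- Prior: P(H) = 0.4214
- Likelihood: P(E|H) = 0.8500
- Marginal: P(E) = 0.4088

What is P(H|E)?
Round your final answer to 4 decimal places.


Using Bayes' theorem:

P(H|E) = P(E|H) × P(H) / P(E)
       = 0.8500 × 0.4214 / 0.4088
       = 0.35819000 / 0.4088
       = 0.8762

The evidence strengthens our belief in H.
Prior: 0.4214 → Posterior: 0.8762
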